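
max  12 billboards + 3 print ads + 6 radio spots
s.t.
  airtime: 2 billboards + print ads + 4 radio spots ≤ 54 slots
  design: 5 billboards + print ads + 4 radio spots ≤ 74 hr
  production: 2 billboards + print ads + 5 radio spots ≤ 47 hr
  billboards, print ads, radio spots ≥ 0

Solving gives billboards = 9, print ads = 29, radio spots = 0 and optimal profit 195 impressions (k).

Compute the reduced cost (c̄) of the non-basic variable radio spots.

-7

Binding: design and production. Non-binding: airtime (7 unused).
By complementary slackness, y = 0 for the non-binding constraint.
The binding rows give the dual system: 5·y_design + 2·y_production = 12 and 1·y_design + 1·y_production = 3.
→ y_design = 2 and y_production = 1.
Reduced cost of radio spots: c₃ − yᵀa₃ = 6 − (2·4 + 1·5) = 6 − 13 = -7.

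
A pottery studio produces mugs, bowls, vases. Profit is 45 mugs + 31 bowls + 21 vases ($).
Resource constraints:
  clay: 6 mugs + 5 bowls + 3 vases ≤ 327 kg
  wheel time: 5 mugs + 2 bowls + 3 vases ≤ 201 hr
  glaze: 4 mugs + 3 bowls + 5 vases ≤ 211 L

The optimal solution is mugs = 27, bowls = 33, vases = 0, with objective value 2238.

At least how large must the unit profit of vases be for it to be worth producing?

Check each constraint at x*: clay 327/327 (tight); wheel time 201/201 (tight); glaze 207/211 (slack 4).
Since glaze is not tight, its dual is 0.
Dual feasibility on the basic columns requires 6·y_clay + 5·y_wheel time = 45, 5·y_clay + 2·y_wheel time = 31.
→ y_clay = 5 and y_wheel time = 3.
vases enters the basis when its profit ≥ yᵀa₃ = 5·3 + 3·3 = 24.

24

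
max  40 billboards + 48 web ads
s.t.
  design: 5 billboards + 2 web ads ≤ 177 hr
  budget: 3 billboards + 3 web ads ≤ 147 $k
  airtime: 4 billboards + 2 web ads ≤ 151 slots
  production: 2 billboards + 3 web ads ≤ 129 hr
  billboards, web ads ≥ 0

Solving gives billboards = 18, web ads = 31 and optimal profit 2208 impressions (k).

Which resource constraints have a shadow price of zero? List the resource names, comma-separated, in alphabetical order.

airtime, design

design: 152/177 (slack 25)
budget: 147/147 (binding)
airtime: 134/151 (slack 17)
production: 129/129 (binding)
By complementary slackness, a constraint with positive slack has shadow price 0 → airtime, design.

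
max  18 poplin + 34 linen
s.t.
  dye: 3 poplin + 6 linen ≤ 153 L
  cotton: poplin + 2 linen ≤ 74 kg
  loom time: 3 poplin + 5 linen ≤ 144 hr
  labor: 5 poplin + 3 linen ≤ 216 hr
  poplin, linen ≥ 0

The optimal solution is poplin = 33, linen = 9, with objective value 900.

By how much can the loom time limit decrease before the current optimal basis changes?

16.5

Binding constraints: dye, loom time. The basis is B = [[3,6],[3,5]] with det -3.
Per unit decrease in loom time, x* moves by d = (-2, 1).
The basis stays optimal until poplin reaches 0; allowable decrease = 16.5 hr.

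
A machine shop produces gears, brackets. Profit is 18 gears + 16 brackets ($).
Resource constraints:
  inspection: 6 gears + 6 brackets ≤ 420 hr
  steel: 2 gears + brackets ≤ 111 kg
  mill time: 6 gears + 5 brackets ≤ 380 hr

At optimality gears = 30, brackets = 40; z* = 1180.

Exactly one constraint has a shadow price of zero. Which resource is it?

steel

inspection: 420/420 (binding)
steel: 100/111 (slack 11)
mill time: 380/380 (binding)
By complementary slackness, a constraint with positive slack has shadow price 0 → steel.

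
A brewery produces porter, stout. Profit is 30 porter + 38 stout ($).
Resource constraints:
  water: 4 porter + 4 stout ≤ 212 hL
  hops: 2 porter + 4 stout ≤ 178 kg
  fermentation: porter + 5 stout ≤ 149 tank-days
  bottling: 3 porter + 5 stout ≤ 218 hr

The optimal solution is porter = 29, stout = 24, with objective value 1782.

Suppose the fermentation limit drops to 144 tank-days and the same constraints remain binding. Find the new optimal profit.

1772

At the optimum: water uses 212 of 212 (binding); hops uses 154 of 178 (slack = 24); fermentation uses 149 of 149 (binding); bottling uses 207 of 218 (slack = 11).
Slack constraints have shadow price 0 (complementary slackness).
From A_Bᵀ y = c: 4·y_water + 1·y_fermentation = 30; 4·y_water + 5·y_fermentation = 38.
Solving: y_water = 7, y_fermentation = 2.
Δz = y_fermentation·Δb = 2 × (-5) = -10, so new z* = 1782 − 10 = 1772.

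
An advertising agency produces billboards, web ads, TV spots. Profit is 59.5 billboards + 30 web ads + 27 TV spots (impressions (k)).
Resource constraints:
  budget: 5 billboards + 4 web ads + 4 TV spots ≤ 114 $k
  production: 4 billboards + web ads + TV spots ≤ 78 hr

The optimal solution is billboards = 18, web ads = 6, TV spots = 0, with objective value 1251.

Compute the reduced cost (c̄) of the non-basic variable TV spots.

Both budget and production are binding at x*.
The binding rows give the dual system: 5·y_budget + 4·y_production = 59.5 and 4·y_budget + 1·y_production = 30.
This yields shadow prices y_budget = 5.5, y_production = 8.
Reduced cost of TV spots: c₃ − yᵀa₃ = 27 − (5.5·4 + 8·1) = 27 − 30 = -3.

-3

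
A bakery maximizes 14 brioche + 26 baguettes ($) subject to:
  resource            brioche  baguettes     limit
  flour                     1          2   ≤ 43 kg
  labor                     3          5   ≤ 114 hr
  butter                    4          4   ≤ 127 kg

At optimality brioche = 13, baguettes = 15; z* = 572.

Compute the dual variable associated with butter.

0

Check each constraint at x*: flour 43/43 (tight); labor 114/114 (tight); butter 112/127 (slack 15).
By complementary slackness, y = 0 for the non-binding constraint.
From A_Bᵀ y = c: 1·y_flour + 3·y_labor = 14; 2·y_flour + 5·y_labor = 26.
→ y_flour = 8 and y_labor = 2.
Shadow price of butter = 0.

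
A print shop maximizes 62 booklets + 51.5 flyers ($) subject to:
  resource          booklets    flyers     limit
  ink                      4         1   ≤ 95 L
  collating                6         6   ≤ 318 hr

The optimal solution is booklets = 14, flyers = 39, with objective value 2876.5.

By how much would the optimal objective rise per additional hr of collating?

Both ink and collating are binding at x*.
Dual feasibility on the basic columns requires 4·y_ink + 6·y_collating = 62, 1·y_ink + 6·y_collating = 51.5.
This yields shadow prices y_ink = 3.5, y_collating = 8.
Shadow price of collating = 8.

8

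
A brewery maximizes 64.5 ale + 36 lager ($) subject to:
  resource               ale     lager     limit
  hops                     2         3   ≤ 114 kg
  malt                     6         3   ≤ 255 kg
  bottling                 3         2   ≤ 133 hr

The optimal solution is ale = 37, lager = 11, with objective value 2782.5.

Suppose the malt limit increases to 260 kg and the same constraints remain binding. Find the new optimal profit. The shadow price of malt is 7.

2817.5

Δb = 5, so new z* = 2782.5 + (7)·(5) = 2782.5 + 35 = 2817.5.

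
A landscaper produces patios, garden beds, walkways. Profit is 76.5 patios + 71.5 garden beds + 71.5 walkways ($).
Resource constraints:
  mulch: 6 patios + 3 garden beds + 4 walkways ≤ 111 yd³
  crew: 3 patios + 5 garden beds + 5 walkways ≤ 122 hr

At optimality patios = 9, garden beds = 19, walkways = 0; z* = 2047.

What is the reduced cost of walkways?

-8

Both mulch and crew are binding at x*.
From A_Bᵀ y = c: 6·y_mulch + 3·y_crew = 76.5; 3·y_mulch + 5·y_crew = 71.5.
→ y_mulch = 8 and y_crew = 9.5.
Reduced cost of walkways: c₃ − yᵀa₃ = 71.5 − (8·4 + 9.5·5) = 71.5 − 79.5 = -8.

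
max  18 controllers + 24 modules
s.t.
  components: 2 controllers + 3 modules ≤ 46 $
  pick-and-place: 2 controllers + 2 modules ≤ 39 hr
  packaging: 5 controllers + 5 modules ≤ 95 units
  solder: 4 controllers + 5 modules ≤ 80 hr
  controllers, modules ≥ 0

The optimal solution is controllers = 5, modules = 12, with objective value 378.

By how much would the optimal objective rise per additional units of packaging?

0

At the optimum: components uses 46 of 46 (binding); pick-and-place uses 34 of 39 (slack = 5); packaging uses 85 of 95 (slack = 10); solder uses 80 of 80 (binding).
Since pick-and-place, packaging are not tight, their duals are 0.
The binding rows give the dual system: 2·y_components + 4·y_solder = 18 and 3·y_components + 5·y_solder = 24.
This yields shadow prices y_components = 3, y_solder = 3.
Shadow price of packaging = 0.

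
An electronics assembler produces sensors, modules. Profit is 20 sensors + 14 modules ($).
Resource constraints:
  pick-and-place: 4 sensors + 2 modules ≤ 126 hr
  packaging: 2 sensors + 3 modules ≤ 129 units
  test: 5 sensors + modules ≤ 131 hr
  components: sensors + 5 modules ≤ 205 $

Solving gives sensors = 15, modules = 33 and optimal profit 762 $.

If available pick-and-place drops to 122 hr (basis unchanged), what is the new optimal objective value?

746

At the optimum: pick-and-place uses 126 of 126 (binding); packaging uses 129 of 129 (binding); test uses 108 of 131 (slack = 23); components uses 180 of 205 (slack = 25).
Slack constraints have shadow price 0 (complementary slackness).
The binding rows give the dual system: 4·y_pick-and-place + 2·y_packaging = 20 and 2·y_pick-and-place + 3·y_packaging = 14.
Solving: y_pick-and-place = 4, y_packaging = 2.
Δz = y_pick-and-place·Δb = 4 × (-4) = -16, so new z* = 762 − 16 = 746.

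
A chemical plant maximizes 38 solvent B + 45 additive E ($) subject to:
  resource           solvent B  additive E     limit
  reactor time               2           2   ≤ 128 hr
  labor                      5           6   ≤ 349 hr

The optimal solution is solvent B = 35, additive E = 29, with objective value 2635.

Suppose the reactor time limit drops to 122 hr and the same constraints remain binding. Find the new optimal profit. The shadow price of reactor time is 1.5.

2626

Δb = -6, so new z* = 2635 + (1.5)·(-6) = 2635 − 9 = 2626.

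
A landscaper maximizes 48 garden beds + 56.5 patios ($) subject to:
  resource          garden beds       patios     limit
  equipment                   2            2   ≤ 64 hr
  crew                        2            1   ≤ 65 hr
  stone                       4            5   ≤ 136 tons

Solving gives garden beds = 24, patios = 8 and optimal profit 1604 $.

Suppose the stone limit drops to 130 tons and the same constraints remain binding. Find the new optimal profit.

1553

At the optimum: equipment uses 64 of 64 (binding); crew uses 56 of 65 (slack = 9); stone uses 136 of 136 (binding).
Since crew is not tight, its dual is 0.
Dual feasibility on the basic columns requires 2·y_equipment + 4·y_stone = 48, 2·y_equipment + 5·y_stone = 56.5.
Solving: y_equipment = 7, y_stone = 8.5.
Δz = y_stone·Δb = 8.5 × (-6) = -51, so new z* = 1604 − 51 = 1553.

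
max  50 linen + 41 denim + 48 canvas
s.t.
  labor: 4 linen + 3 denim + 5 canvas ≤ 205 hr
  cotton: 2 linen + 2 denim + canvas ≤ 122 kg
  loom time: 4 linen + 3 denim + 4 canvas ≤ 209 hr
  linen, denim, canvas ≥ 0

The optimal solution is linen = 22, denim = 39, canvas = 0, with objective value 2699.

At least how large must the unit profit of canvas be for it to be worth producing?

52

Binding: labor and cotton. Non-binding: loom time (4 unused).
By complementary slackness, y = 0 for the non-binding constraint.
Dual feasibility on the basic columns requires 4·y_labor + 2·y_cotton = 50, 3·y_labor + 2·y_cotton = 41.
Solving: y_labor = 9, y_cotton = 7.
canvas enters the basis when its profit ≥ yᵀa₃ = 9·5 + 7·1 = 52.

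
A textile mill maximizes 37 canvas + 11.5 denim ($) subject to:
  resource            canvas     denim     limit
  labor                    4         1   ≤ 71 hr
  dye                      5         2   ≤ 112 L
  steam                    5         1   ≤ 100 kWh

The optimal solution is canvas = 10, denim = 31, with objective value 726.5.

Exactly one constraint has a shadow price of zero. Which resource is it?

labor: 71/71 (binding)
dye: 112/112 (binding)
steam: 81/100 (slack 19)
By complementary slackness, a constraint with positive slack has shadow price 0 → steam.

steam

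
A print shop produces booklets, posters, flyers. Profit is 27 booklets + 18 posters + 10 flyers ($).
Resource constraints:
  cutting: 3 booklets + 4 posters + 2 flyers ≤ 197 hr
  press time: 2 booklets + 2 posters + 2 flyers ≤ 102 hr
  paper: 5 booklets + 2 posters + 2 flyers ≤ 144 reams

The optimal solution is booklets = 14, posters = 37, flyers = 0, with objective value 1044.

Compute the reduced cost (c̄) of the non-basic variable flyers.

-8

At the optimum: cutting uses 190 of 197 (slack = 7); press time uses 102 of 102 (binding); paper uses 144 of 144 (binding).
Since cutting is not tight, its dual is 0.
The binding rows give the dual system: 2·y_press time + 5·y_paper = 27 and 2·y_press time + 2·y_paper = 18.
Solving: y_press time = 6, y_paper = 3.
Reduced cost of flyers: c₃ − yᵀa₃ = 10 − (6·2 + 3·2) = 10 − 18 = -8.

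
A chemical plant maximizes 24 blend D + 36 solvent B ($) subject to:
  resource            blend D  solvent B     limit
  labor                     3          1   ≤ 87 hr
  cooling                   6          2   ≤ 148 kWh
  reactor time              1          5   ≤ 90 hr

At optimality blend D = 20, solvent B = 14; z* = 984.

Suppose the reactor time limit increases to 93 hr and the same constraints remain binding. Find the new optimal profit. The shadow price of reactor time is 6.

1002

Δb = 3, so new z* = 984 + (6)·(3) = 984 + 18 = 1002.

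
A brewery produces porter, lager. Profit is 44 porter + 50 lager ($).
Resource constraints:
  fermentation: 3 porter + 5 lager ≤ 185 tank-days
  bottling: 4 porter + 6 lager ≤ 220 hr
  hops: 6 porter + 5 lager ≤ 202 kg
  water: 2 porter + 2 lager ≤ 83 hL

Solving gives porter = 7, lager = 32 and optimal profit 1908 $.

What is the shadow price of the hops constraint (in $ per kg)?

At the optimum: fermentation uses 181 of 185 (slack = 4); bottling uses 220 of 220 (binding); hops uses 202 of 202 (binding); water uses 78 of 83 (slack = 5).
Slack constraints have shadow price 0 (complementary slackness).
Dual feasibility on the basic columns requires 4·y_bottling + 6·y_hops = 44, 6·y_bottling + 5·y_hops = 50.
Solving: y_bottling = 5, y_hops = 4.
Shadow price of hops = 4.

4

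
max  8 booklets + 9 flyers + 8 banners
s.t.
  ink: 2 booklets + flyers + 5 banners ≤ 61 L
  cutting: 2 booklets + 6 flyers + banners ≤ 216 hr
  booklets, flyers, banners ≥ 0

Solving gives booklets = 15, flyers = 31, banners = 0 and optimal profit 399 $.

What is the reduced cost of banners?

Check each constraint at x*: ink 61/61 (tight); cutting 216/216 (tight).
Dual feasibility on the basic columns requires 2·y_ink + 2·y_cutting = 8, 1·y_ink + 6·y_cutting = 9.
→ y_ink = 3 and y_cutting = 1.
Reduced cost of banners: c₃ − yᵀa₃ = 8 − (3·5 + 1·1) = 8 − 16 = -8.

-8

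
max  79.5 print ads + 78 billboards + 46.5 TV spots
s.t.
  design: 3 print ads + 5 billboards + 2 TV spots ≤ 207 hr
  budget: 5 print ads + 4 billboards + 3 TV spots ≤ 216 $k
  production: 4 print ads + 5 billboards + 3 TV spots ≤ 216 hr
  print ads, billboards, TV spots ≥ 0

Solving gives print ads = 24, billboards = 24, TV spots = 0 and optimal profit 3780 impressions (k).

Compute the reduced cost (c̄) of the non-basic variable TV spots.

At the optimum: design uses 192 of 207 (slack = 15); budget uses 216 of 216 (binding); production uses 216 of 216 (binding).
Slack constraints have shadow price 0 (complementary slackness).
The binding rows give the dual system: 5·y_budget + 4·y_production = 79.5 and 4·y_budget + 5·y_production = 78.
This yields shadow prices y_budget = 9.5, y_production = 8.
Reduced cost of TV spots: c₃ − yᵀa₃ = 46.5 − (9.5·3 + 8·3) = 46.5 − 52.5 = -6.

-6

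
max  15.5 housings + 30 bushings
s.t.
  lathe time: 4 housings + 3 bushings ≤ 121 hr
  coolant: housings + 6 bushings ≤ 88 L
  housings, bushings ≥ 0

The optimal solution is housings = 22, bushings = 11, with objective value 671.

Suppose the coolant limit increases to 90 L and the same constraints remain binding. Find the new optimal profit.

678

Check each constraint at x*: lathe time 121/121 (tight); coolant 88/88 (tight).
From A_Bᵀ y = c: 4·y_lathe time + 1·y_coolant = 15.5; 3·y_lathe time + 6·y_coolant = 30.
This yields shadow prices y_lathe time = 3, y_coolant = 3.5.
Δz = y_coolant·Δb = 3.5 × (2) = 7, so new z* = 671 + 7 = 678.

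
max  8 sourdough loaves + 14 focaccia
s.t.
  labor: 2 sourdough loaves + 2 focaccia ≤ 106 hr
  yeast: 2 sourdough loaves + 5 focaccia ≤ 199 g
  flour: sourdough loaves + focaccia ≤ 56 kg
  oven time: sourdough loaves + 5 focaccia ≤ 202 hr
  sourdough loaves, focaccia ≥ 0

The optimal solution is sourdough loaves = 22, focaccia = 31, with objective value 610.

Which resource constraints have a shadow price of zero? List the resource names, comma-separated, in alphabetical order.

flour, oven time

labor: 106/106 (binding)
yeast: 199/199 (binding)
flour: 53/56 (slack 3)
oven time: 177/202 (slack 25)
By complementary slackness, a constraint with positive slack has shadow price 0 → flour, oven time.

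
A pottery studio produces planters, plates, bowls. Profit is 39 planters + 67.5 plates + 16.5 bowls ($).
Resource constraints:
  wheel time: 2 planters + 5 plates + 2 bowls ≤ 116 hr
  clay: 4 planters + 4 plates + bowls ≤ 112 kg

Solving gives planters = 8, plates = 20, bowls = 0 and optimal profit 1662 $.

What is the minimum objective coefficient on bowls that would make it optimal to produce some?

24

At the optimum: wheel time uses 116 of 116 (binding); clay uses 112 of 112 (binding).
Dual feasibility on the basic columns requires 2·y_wheel time + 4·y_clay = 39, 5·y_wheel time + 4·y_clay = 67.5.
Solving: y_wheel time = 9.5, y_clay = 5.
bowls enters the basis when its profit ≥ yᵀa₃ = 9.5·2 + 5·1 = 24.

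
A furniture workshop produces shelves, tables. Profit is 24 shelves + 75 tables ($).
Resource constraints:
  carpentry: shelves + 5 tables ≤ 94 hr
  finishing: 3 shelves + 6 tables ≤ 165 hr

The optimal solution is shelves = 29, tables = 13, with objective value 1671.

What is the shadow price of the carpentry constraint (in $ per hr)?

9

Both carpentry and finishing are binding at x*.
The binding rows give the dual system: 1·y_carpentry + 3·y_finishing = 24 and 5·y_carpentry + 6·y_finishing = 75.
This yields shadow prices y_carpentry = 9, y_finishing = 5.
Shadow price of carpentry = 9.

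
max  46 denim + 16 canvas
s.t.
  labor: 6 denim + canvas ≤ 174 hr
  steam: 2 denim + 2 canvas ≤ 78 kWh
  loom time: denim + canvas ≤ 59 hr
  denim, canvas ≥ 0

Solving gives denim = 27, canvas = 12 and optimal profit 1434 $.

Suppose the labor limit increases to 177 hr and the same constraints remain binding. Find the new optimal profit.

1452

Binding: labor and steam. Non-binding: loom time (20 unused).
By complementary slackness, y = 0 for the non-binding constraint.
Dual feasibility on the basic columns requires 6·y_labor + 2·y_steam = 46, 1·y_labor + 2·y_steam = 16.
→ y_labor = 6 and y_steam = 5.
Δz = y_labor·Δb = 6 × (3) = 18, so new z* = 1434 + 18 = 1452.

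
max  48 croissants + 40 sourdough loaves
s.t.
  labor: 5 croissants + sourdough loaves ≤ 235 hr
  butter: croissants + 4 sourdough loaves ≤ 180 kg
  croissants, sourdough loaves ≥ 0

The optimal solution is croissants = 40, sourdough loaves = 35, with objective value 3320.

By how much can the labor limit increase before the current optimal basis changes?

Binding constraints: labor, butter. The basis is B = [[5,1],[1,4]] with det 19.
Per unit increase in labor, x* moves by d = (0.2105, -0.0526).
The basis stays optimal until sourdough loaves reaches 0; allowable increase = 665 hr.

665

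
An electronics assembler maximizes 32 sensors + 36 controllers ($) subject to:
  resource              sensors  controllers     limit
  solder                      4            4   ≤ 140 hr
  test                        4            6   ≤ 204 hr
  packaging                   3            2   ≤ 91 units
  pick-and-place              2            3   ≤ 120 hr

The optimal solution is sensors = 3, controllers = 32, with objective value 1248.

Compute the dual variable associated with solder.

Check each constraint at x*: solder 140/140 (tight); test 204/204 (tight); packaging 73/91 (slack 18); pick-and-place 102/120 (slack 18).
By complementary slackness, y = 0 for the non-binding constraints.
The binding rows give the dual system: 4·y_solder + 4·y_test = 32 and 4·y_solder + 6·y_test = 36.
Solving: y_solder = 6, y_test = 2.
Shadow price of solder = 6.

6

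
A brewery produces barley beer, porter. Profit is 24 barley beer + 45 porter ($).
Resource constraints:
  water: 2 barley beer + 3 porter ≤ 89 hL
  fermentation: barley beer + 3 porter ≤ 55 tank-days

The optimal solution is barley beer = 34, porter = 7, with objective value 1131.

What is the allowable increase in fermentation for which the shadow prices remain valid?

34

Binding constraints: water, fermentation. The basis is B = [[2,3],[1,3]] with det 3.
Per unit increase in fermentation, x* moves by d = (-1, 0.6667).
The basis stays optimal until barley beer reaches 0; allowable increase = 34 tank-days.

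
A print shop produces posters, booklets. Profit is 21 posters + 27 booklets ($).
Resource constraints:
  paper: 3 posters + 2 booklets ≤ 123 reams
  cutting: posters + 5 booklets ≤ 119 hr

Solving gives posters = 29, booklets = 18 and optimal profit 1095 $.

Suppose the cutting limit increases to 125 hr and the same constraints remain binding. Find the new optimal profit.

Check each constraint at x*: paper 123/123 (tight); cutting 119/119 (tight).
Dual feasibility on the basic columns requires 3·y_paper + 1·y_cutting = 21, 2·y_paper + 5·y_cutting = 27.
This yields shadow prices y_paper = 6, y_cutting = 3.
Δz = y_cutting·Δb = 3 × (6) = 18, so new z* = 1095 + 18 = 1113.

1113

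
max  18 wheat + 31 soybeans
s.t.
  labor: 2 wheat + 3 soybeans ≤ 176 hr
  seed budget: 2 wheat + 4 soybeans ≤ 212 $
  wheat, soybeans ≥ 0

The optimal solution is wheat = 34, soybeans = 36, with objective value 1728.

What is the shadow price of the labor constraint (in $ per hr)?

Check each constraint at x*: labor 176/176 (tight); seed budget 212/212 (tight).
From A_Bᵀ y = c: 2·y_labor + 2·y_seed budget = 18; 3·y_labor + 4·y_seed budget = 31.
→ y_labor = 5 and y_seed budget = 4.
Shadow price of labor = 5.

5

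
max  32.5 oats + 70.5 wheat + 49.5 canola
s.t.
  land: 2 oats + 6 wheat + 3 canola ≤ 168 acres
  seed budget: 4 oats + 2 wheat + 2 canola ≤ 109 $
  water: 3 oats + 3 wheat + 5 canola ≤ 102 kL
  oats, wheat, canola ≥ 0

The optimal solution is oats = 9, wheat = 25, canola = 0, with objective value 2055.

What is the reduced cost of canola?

Binding: land and water. Non-binding: seed budget (23 unused).
Since seed budget is not tight, its dual is 0.
Dual feasibility on the basic columns requires 2·y_land + 3·y_water = 32.5, 6·y_land + 3·y_water = 70.5.
→ y_land = 9.5 and y_water = 4.5.
Reduced cost of canola: c₃ − yᵀa₃ = 49.5 − (9.5·3 + 4.5·5) = 49.5 − 51 = -1.5.

-1.5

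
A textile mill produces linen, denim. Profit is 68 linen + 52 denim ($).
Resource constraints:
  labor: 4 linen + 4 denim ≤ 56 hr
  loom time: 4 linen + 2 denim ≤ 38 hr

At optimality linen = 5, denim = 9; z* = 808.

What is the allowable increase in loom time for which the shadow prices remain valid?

18

Binding constraints: labor, loom time. The basis is B = [[4,4],[4,2]] with det -8.
Per unit increase in loom time, x* moves by d = (0.5, -0.5).
The basis stays optimal until denim reaches 0; allowable increase = 18 hr.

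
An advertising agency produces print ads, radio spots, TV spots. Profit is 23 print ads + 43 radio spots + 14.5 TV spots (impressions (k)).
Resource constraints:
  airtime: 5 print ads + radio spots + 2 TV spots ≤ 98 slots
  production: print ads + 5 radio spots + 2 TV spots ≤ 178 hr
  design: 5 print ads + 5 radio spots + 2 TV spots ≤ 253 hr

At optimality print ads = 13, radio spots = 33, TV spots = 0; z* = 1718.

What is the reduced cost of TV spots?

Binding: airtime and production. Non-binding: design (23 unused).
Slack constraints have shadow price 0 (complementary slackness).
From A_Bᵀ y = c: 5·y_airtime + 1·y_production = 23; 1·y_airtime + 5·y_production = 43.
This yields shadow prices y_airtime = 3, y_production = 8.
Reduced cost of TV spots: c₃ − yᵀa₃ = 14.5 − (3·2 + 8·2) = 14.5 − 22 = -7.5.

-7.5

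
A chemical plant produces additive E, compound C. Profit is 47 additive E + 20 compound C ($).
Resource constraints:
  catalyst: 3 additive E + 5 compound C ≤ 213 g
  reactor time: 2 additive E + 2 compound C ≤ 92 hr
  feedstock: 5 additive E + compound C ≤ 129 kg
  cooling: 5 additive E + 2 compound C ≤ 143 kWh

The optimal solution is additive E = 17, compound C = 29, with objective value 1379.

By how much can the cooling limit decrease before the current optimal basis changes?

Binding constraints: reactor time, cooling. The basis is B = [[2,2],[5,2]] with det -6.
Per unit decrease in cooling, x* moves by d = (-0.3333, 0.3333).
The basis stays optimal until catalyst becomes binding; allowable decrease = 25.5 kWh.

25.5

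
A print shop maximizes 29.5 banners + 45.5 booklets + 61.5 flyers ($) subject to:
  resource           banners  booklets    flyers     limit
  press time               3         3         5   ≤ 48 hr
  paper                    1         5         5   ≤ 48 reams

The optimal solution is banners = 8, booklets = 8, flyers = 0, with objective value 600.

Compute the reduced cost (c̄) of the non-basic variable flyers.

At the optimum: press time uses 48 of 48 (binding); paper uses 48 of 48 (binding).
Dual feasibility on the basic columns requires 3·y_press time + 1·y_paper = 29.5, 3·y_press time + 5·y_paper = 45.5.
→ y_press time = 8.5 and y_paper = 4.
Reduced cost of flyers: c₃ − yᵀa₃ = 61.5 − (8.5·5 + 4·5) = 61.5 − 62.5 = -1.

-1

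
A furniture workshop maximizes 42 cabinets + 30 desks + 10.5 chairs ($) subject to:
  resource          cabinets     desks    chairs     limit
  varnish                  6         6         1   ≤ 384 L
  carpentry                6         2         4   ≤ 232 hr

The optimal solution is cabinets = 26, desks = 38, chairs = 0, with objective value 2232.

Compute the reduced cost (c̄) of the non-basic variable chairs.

At the optimum: varnish uses 384 of 384 (binding); carpentry uses 232 of 232 (binding).
Dual feasibility on the basic columns requires 6·y_varnish + 6·y_carpentry = 42, 6·y_varnish + 2·y_carpentry = 30.
→ y_varnish = 4 and y_carpentry = 3.
Reduced cost of chairs: c₃ − yᵀa₃ = 10.5 − (4·1 + 3·4) = 10.5 − 16 = -5.5.

-5.5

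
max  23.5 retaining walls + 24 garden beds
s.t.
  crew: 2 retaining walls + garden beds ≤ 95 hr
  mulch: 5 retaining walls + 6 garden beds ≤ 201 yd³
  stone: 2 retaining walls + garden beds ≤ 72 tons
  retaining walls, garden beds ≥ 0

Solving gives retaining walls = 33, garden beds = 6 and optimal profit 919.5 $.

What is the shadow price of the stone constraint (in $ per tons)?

3

Check each constraint at x*: crew 72/95 (slack 23); mulch 201/201 (tight); stone 72/72 (tight).
Slack constraints have shadow price 0 (complementary slackness).
Dual feasibility on the basic columns requires 5·y_mulch + 2·y_stone = 23.5, 6·y_mulch + 1·y_stone = 24.
→ y_mulch = 3.5 and y_stone = 3.
Shadow price of stone = 3.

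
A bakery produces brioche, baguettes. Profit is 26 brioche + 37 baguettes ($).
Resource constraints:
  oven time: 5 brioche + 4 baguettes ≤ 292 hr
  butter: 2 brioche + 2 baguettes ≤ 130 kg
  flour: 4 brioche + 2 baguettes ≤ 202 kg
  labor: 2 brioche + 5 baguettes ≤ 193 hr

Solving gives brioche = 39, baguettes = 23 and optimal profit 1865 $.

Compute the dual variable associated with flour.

Check each constraint at x*: oven time 287/292 (slack 5); butter 124/130 (slack 6); flour 202/202 (tight); labor 193/193 (tight).
Slack constraints have shadow price 0 (complementary slackness).
From A_Bᵀ y = c: 4·y_flour + 2·y_labor = 26; 2·y_flour + 5·y_labor = 37.
Solving: y_flour = 3.5, y_labor = 6.
Shadow price of flour = 3.5.

3.5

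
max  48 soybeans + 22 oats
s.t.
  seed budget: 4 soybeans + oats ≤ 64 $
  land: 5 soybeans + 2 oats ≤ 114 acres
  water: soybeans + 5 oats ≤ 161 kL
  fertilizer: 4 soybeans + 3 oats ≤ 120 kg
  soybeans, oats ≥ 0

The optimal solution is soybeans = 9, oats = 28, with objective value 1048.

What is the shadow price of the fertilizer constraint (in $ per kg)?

5

Check each constraint at x*: seed budget 64/64 (tight); land 101/114 (slack 13); water 149/161 (slack 12); fertilizer 120/120 (tight).
By complementary slackness, y = 0 for the non-binding constraints.
The binding rows give the dual system: 4·y_seed budget + 4·y_fertilizer = 48 and 1·y_seed budget + 3·y_fertilizer = 22.
→ y_seed budget = 7 and y_fertilizer = 5.
Shadow price of fertilizer = 5.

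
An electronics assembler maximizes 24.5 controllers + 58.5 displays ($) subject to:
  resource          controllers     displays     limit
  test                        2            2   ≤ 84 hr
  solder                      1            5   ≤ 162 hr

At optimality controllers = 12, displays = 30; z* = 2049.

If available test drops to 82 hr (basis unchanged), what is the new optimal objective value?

At the optimum: test uses 84 of 84 (binding); solder uses 162 of 162 (binding).
Dual feasibility on the basic columns requires 2·y_test + 1·y_solder = 24.5, 2·y_test + 5·y_solder = 58.5.
This yields shadow prices y_test = 8, y_solder = 8.5.
Δz = y_test·Δb = 8 × (-2) = -16, so new z* = 2049 − 16 = 2033.

2033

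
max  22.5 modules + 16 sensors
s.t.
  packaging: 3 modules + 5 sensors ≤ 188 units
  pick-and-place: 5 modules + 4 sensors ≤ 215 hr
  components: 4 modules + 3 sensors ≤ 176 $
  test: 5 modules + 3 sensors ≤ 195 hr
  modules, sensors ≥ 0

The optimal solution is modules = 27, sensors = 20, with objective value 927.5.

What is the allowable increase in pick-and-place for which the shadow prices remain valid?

Binding constraints: pick-and-place, test. The basis is B = [[5,4],[5,3]] with det -5.
Per unit increase in pick-and-place, x* moves by d = (-0.6, 1).
The basis stays optimal until packaging becomes binding; allowable increase = 2.1875 hr.

2.1875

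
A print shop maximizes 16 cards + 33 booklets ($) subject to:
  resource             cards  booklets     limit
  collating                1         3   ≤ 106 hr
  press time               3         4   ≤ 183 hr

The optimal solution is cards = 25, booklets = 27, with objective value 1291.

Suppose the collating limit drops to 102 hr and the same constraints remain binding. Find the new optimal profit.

1263

Check each constraint at x*: collating 106/106 (tight); press time 183/183 (tight).
From A_Bᵀ y = c: 1·y_collating + 3·y_press time = 16; 3·y_collating + 4·y_press time = 33.
→ y_collating = 7 and y_press time = 3.
Δz = y_collating·Δb = 7 × (-4) = -28, so new z* = 1291 − 28 = 1263.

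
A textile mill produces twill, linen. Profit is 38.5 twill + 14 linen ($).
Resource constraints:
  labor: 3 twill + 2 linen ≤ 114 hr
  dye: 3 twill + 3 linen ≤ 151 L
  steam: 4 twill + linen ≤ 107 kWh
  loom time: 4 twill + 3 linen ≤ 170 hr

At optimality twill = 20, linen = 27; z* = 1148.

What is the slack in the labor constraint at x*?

0

labor used = 3·20 + 2·27 = 114; slack = 114 − 114 = 0.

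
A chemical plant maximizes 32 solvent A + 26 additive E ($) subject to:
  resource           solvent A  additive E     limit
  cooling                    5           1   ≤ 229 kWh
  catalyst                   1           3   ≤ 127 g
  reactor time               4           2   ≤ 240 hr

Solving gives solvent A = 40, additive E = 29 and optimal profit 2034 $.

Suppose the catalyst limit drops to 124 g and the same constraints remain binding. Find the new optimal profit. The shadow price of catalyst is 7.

Δb = -3, so new z* = 2034 + (7)·(-3) = 2034 − 21 = 2013.

2013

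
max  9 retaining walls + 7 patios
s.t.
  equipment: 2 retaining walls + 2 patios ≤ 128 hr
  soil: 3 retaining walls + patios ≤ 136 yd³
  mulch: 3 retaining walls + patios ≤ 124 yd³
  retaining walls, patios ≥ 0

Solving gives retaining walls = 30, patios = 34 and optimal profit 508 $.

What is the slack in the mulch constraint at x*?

0

mulch used = 3·30 + 1·34 = 124; slack = 124 − 124 = 0.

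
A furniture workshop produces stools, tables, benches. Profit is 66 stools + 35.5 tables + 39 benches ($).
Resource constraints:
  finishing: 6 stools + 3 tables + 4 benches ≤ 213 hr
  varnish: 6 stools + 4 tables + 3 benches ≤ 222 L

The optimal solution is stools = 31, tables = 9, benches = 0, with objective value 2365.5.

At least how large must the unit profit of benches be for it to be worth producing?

41.5

Check each constraint at x*: finishing 213/213 (tight); varnish 222/222 (tight).
Dual feasibility on the basic columns requires 6·y_finishing + 6·y_varnish = 66, 3·y_finishing + 4·y_varnish = 35.5.
This yields shadow prices y_finishing = 8.5, y_varnish = 2.5.
benches enters the basis when its profit ≥ yᵀa₃ = 8.5·4 + 2.5·3 = 41.5.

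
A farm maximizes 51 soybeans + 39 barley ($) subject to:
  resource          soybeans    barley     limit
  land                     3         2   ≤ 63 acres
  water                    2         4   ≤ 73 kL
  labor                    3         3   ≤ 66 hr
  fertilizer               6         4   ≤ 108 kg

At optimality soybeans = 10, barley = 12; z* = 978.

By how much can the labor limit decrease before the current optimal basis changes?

12

Binding constraints: labor, fertilizer. The basis is B = [[3,3],[6,4]] with det -6.
Per unit decrease in labor, x* moves by d = (0.6667, -1).
The basis stays optimal until barley reaches 0; allowable decrease = 12 hr.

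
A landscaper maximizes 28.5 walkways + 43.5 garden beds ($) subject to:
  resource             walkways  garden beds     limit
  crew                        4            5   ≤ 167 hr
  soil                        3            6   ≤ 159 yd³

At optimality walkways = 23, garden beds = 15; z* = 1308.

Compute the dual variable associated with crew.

Check each constraint at x*: crew 167/167 (tight); soil 159/159 (tight).
The binding rows give the dual system: 4·y_crew + 3·y_soil = 28.5 and 5·y_crew + 6·y_soil = 43.5.
→ y_crew = 4.5 and y_soil = 3.5.
Shadow price of crew = 4.5.

4.5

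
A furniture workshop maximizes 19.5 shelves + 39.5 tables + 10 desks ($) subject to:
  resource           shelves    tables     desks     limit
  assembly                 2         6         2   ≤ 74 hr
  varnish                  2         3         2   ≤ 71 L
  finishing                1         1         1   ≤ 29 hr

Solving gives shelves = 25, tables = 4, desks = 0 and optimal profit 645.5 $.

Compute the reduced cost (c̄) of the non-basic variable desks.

At the optimum: assembly uses 74 of 74 (binding); varnish uses 62 of 71 (slack = 9); finishing uses 29 of 29 (binding).
By complementary slackness, y = 0 for the non-binding constraint.
Dual feasibility on the basic columns requires 2·y_assembly + 1·y_finishing = 19.5, 6·y_assembly + 1·y_finishing = 39.5.
This yields shadow prices y_assembly = 5, y_finishing = 9.5.
Reduced cost of desks: c₃ − yᵀa₃ = 10 − (5·2 + 9.5·1) = 10 − 19.5 = -9.5.

-9.5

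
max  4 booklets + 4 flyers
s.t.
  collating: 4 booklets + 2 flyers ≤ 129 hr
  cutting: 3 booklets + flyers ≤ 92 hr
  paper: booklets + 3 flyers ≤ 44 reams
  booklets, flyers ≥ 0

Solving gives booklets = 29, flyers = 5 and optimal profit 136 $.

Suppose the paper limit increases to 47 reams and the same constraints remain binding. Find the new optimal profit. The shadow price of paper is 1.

139

Δb = 3, so new z* = 136 + (1)·(3) = 136 + 3 = 139.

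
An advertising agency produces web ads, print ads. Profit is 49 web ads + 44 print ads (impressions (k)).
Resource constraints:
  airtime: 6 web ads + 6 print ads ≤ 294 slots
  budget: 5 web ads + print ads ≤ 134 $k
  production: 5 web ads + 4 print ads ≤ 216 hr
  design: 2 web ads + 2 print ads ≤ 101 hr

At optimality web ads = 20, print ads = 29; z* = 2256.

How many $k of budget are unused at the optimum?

5

budget used = 5·20 + 1·29 = 129; slack = 134 − 129 = 5.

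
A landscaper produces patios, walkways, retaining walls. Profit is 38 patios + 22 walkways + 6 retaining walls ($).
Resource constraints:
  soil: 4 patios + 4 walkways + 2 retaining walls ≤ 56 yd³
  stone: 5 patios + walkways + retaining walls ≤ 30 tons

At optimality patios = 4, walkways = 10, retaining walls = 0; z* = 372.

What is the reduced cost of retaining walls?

-7

Both soil and stone are binding at x*.
The binding rows give the dual system: 4·y_soil + 5·y_stone = 38 and 4·y_soil + 1·y_stone = 22.
Solving: y_soil = 4.5, y_stone = 4.
Reduced cost of retaining walls: c₃ − yᵀa₃ = 6 − (4.5·2 + 4·1) = 6 − 13 = -7.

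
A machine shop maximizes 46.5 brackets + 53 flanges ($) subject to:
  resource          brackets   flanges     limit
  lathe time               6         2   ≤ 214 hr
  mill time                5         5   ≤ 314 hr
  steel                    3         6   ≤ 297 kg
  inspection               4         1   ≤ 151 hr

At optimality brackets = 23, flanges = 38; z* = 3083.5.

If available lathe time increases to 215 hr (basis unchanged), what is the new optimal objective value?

3087.5

Binding: lathe time and steel. Non-binding: mill time (9 unused), inspection (21 unused).
By complementary slackness, y = 0 for the non-binding constraints.
From A_Bᵀ y = c: 6·y_lathe time + 3·y_steel = 46.5; 2·y_lathe time + 6·y_steel = 53.
→ y_lathe time = 4 and y_steel = 7.5.
Δz = y_lathe time·Δb = 4 × (1) = 4, so new z* = 3083.5 + 4 = 3087.5.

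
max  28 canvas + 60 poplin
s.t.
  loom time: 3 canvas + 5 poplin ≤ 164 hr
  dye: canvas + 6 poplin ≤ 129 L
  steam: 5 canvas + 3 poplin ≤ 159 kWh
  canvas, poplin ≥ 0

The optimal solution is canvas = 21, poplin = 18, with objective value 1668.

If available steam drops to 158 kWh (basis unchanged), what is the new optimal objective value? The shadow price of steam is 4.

Δb = -1, so new z* = 1668 + (4)·(-1) = 1668 − 4 = 1664.

1664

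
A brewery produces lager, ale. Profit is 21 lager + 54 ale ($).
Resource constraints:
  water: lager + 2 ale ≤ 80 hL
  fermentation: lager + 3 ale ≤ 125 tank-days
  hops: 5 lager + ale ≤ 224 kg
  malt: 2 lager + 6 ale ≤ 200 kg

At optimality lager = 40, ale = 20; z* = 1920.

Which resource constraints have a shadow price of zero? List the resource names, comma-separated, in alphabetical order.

water: 80/80 (binding)
fermentation: 100/125 (slack 25)
hops: 220/224 (slack 4)
malt: 200/200 (binding)
By complementary slackness, a constraint with positive slack has shadow price 0 → fermentation, hops.

fermentation, hops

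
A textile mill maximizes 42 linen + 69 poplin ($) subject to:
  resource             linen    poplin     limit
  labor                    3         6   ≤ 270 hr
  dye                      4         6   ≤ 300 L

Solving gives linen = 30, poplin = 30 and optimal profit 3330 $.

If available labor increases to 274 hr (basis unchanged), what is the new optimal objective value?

Both labor and dye are binding at x*.
From A_Bᵀ y = c: 3·y_labor + 4·y_dye = 42; 6·y_labor + 6·y_dye = 69.
This yields shadow prices y_labor = 4, y_dye = 7.5.
Δz = y_labor·Δb = 4 × (4) = 16, so new z* = 3330 + 16 = 3346.

3346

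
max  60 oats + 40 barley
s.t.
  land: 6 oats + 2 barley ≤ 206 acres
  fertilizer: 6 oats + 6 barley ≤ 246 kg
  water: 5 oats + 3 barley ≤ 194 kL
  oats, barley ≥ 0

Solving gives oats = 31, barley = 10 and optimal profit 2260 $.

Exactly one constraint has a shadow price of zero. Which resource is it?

water

land: 206/206 (binding)
fertilizer: 246/246 (binding)
water: 185/194 (slack 9)
By complementary slackness, a constraint with positive slack has shadow price 0 → water.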